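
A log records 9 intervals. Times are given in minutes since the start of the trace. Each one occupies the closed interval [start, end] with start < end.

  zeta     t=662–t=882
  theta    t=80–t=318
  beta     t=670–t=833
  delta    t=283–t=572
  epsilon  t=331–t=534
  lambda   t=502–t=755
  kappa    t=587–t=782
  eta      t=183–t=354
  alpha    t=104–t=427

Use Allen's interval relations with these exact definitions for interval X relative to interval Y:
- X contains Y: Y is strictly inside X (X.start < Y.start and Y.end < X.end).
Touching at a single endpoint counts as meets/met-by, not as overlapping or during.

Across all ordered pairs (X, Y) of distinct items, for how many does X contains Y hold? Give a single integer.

3

Checking all 72 ordered pairs for relation 'contains'; matching pairs in alphabetical order:
(alpha, eta): alpha contains eta ✓
(delta, epsilon): delta contains epsilon ✓
(zeta, beta): zeta contains beta ✓
Count: 3.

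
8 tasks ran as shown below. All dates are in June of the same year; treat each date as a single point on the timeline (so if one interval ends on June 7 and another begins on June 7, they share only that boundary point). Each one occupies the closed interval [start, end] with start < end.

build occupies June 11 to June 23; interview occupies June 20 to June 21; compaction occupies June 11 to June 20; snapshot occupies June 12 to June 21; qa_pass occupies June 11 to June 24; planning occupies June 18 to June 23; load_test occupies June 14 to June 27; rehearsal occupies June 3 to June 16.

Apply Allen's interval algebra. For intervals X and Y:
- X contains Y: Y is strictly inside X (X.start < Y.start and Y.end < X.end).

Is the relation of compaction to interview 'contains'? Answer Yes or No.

compaction = [June 11, June 20], interview = [June 20, June 21].
Actual relation of compaction to interview: meets.
Asked whether 'contains' holds → No.

No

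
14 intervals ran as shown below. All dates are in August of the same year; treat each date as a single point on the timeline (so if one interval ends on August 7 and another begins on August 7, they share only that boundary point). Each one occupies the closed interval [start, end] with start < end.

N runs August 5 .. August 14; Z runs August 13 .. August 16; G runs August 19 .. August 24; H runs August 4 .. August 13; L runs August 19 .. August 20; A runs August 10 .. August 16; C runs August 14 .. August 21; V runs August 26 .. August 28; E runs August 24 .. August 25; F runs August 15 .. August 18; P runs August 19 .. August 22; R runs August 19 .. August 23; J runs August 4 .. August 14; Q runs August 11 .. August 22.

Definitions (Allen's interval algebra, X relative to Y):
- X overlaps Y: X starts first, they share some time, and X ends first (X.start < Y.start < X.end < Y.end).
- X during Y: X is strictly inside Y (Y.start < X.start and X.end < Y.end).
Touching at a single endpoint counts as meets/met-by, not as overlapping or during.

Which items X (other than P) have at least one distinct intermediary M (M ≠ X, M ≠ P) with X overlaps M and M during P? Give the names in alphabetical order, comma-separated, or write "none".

none

Target P = [August 19, August 22].
Intermediaries M with M during P: none.
Union: none.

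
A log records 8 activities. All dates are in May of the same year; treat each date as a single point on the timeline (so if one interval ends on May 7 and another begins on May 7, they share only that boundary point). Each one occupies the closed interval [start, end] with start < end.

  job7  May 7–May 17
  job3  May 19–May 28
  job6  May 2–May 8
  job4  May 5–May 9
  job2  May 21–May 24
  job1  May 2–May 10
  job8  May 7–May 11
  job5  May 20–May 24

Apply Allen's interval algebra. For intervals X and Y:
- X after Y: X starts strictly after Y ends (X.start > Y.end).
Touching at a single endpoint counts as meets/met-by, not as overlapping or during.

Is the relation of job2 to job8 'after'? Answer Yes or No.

job2 = [May 21, May 24], job8 = [May 7, May 11].
Actual relation of job2 to job8: after.
Asked whether 'after' holds → Yes.

Yes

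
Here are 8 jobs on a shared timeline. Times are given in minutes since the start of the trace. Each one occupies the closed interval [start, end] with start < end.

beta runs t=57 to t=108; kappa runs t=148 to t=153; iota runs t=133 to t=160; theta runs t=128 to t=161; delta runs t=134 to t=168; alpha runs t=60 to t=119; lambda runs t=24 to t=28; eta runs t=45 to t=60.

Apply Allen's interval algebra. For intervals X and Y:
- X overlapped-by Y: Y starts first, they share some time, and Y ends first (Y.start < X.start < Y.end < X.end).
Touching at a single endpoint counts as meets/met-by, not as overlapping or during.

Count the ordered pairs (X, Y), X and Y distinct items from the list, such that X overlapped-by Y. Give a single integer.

4

Checking all 56 ordered pairs for relation 'overlapped-by'; matching pairs in alphabetical order:
(alpha, beta): alpha overlapped-by beta ✓
(beta, eta): beta overlapped-by eta ✓
(delta, iota): delta overlapped-by iota ✓
(delta, theta): delta overlapped-by theta ✓
Count: 4.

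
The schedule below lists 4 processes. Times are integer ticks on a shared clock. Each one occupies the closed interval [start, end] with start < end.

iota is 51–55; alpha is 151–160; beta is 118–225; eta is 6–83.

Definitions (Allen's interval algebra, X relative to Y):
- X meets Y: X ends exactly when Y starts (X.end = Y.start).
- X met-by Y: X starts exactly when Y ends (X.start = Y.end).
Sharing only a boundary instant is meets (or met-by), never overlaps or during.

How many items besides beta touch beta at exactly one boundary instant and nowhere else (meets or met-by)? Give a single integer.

0

Target beta = [118, 225].
alpha [151, 160] → during → no.
eta [6, 83] → before → no.
iota [51, 55] → before → no.
Total: 0.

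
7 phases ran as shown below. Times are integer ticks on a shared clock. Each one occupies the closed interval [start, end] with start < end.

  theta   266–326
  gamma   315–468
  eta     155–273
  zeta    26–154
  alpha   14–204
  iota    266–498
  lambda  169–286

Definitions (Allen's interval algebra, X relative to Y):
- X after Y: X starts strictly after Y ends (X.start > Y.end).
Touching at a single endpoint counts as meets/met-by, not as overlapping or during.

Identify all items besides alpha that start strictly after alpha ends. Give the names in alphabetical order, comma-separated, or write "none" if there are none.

Target alpha = [14, 204].
eta [155, 273] → overlapped-by → no.
gamma [315, 468] → after → yes.
iota [266, 498] → after → yes.
lambda [169, 286] → overlapped-by → no.
theta [266, 326] → after → yes.
zeta [26, 154] → during → no.
Result: gamma, iota, theta.

gamma, iota, theta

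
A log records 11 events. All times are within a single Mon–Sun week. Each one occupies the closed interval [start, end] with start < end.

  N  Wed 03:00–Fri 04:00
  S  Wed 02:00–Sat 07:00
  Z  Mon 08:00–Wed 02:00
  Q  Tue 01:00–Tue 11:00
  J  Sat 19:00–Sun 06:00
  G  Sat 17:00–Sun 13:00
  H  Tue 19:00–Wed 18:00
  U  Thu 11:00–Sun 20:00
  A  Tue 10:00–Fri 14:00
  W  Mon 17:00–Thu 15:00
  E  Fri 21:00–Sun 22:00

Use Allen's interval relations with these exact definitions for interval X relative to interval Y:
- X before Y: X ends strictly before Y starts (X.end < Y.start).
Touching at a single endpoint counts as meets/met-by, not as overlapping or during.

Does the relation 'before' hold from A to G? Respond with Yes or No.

Yes

A = [Tue 10:00, Fri 14:00], G = [Sat 17:00, Sun 13:00].
Actual relation of A to G: before.
Asked whether 'before' holds → Yes.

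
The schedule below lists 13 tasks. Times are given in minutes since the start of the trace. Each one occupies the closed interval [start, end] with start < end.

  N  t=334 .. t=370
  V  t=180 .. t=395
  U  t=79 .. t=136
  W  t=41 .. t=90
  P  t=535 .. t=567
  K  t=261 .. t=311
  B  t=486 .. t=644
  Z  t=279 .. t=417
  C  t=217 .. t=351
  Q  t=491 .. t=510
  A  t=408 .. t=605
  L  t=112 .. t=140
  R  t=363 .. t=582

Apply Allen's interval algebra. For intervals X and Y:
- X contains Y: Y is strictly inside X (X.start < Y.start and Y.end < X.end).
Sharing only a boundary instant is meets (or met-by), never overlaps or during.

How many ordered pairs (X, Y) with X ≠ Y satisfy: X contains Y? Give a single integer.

11

Checking all 156 ordered pairs for relation 'contains'; matching pairs in alphabetical order:
(A, P): A contains P ✓
(A, Q): A contains Q ✓
(B, P): B contains P ✓
(B, Q): B contains Q ✓
(C, K): C contains K ✓
(R, P): R contains P ✓
(R, Q): R contains Q ✓
(V, C): V contains C ✓
(V, K): V contains K ✓
(V, N): V contains N ✓
(Z, N): Z contains N ✓
Count: 11.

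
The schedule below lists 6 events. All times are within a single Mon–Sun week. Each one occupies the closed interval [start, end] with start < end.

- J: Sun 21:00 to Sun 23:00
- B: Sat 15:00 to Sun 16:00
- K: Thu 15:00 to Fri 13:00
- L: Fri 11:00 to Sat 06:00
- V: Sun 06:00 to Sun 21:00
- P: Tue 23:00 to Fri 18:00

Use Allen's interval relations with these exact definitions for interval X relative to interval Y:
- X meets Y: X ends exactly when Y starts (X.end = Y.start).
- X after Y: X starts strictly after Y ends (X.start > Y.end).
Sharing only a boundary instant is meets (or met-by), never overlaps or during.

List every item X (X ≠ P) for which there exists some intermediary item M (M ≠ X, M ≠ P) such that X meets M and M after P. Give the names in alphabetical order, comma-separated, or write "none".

Target P = [Tue 23:00, Fri 18:00].
Intermediaries M with M after P: B, J, V.
Via B — items with X meets B: none.
Via J — items with X meets J: V.
Via V — items with X meets V: none.
Union: V.

V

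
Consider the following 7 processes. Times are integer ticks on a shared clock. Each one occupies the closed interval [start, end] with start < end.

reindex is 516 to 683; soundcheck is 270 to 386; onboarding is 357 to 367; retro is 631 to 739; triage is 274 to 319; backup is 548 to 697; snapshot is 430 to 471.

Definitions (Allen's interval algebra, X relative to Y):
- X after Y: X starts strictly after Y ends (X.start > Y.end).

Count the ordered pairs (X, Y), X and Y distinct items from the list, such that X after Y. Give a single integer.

16

Checking all 42 ordered pairs for relation 'after'; matching pairs in alphabetical order:
(backup, onboarding): backup after onboarding ✓
(backup, snapshot): backup after snapshot ✓
(backup, soundcheck): backup after soundcheck ✓
(backup, triage): backup after triage ✓
(onboarding, triage): onboarding after triage ✓
(reindex, onboarding): reindex after onboarding ✓
(reindex, snapshot): reindex after snapshot ✓
(reindex, soundcheck): reindex after soundcheck ✓
(reindex, triage): reindex after triage ✓
(retro, onboarding): retro after onboarding ✓
(retro, snapshot): retro after snapshot ✓
(retro, soundcheck): retro after soundcheck ✓
(retro, triage): retro after triage ✓
(snapshot, onboarding): snapshot after onboarding ✓
(snapshot, soundcheck): snapshot after soundcheck ✓
(snapshot, triage): snapshot after triage ✓
Count: 16.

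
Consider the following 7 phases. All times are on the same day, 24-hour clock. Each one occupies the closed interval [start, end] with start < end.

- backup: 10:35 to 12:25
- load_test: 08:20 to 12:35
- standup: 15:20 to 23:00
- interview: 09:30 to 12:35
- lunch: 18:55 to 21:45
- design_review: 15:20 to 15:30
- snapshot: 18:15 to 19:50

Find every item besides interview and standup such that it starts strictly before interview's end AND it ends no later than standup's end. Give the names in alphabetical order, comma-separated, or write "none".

backup, load_test

Conditions: its start is strictly before interview's end (X.start < 12:35) AND its end is no later than standup's end (X.end <= 23:00).
backup: start 10:35 < 12:35? ✓; end 12:25 <= 23:00? ✓ → yes.
design_review: start 15:20 < 12:35? ✗; end 15:30 <= 23:00? ✓ → no.
load_test: start 08:20 < 12:35? ✓; end 12:35 <= 23:00? ✓ → yes.
lunch: start 18:55 < 12:35? ✗; end 21:45 <= 23:00? ✓ → no.
snapshot: start 18:15 < 12:35? ✗; end 19:50 <= 23:00? ✓ → no.
Result: backup, load_test.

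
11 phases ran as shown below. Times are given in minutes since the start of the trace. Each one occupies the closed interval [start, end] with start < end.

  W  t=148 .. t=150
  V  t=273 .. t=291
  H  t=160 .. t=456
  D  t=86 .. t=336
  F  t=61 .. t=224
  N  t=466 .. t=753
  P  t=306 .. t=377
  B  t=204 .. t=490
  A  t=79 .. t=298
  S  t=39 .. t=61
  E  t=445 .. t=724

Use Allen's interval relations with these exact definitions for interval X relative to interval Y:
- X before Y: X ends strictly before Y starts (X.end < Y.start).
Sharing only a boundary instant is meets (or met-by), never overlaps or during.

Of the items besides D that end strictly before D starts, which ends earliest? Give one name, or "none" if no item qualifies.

Target D = [t=86, t=336].
A [t=79, t=298] → overlaps → excluded.
B [t=204, t=490] → overlapped-by → excluded.
E [t=445, t=724] → after → excluded.
F [t=61, t=224] → overlaps → excluded.
H [t=160, t=456] → overlapped-by → excluded.
N [t=466, t=753] → after → excluded.
P [t=306, t=377] → overlapped-by → excluded.
S [t=39, t=61] → before → candidate.
V [t=273, t=291] → during → excluded.
W [t=148, t=150] → during → excluded.
Among candidates, earliest end is t=61 → S.

S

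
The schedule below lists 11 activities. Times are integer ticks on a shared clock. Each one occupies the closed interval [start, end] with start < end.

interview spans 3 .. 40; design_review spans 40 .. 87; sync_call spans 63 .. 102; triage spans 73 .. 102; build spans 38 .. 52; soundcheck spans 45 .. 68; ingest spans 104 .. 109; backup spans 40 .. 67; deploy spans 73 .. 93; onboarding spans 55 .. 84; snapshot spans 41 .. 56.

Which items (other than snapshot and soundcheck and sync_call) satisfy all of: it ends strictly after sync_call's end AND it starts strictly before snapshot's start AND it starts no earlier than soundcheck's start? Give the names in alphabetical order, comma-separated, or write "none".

Conditions: its end is strictly after sync_call's end (X.end > 102) AND its start is strictly before snapshot's start (X.start < 41) AND its start is no earlier than soundcheck's start (X.start >= 45).
backup: end 67 > 102? ✗; start 40 < 41? ✓; start 40 >= 45? ✗ → no.
build: end 52 > 102? ✗; start 38 < 41? ✓; start 38 >= 45? ✗ → no.
deploy: end 93 > 102? ✗; start 73 < 41? ✗; start 73 >= 45? ✓ → no.
design_review: end 87 > 102? ✗; start 40 < 41? ✓; start 40 >= 45? ✗ → no.
ingest: end 109 > 102? ✓; start 104 < 41? ✗; start 104 >= 45? ✓ → no.
interview: end 40 > 102? ✗; start 3 < 41? ✓; start 3 >= 45? ✗ → no.
onboarding: end 84 > 102? ✗; start 55 < 41? ✗; start 55 >= 45? ✓ → no.
triage: end 102 > 102? ✗; start 73 < 41? ✗; start 73 >= 45? ✓ → no.
Result: none.

none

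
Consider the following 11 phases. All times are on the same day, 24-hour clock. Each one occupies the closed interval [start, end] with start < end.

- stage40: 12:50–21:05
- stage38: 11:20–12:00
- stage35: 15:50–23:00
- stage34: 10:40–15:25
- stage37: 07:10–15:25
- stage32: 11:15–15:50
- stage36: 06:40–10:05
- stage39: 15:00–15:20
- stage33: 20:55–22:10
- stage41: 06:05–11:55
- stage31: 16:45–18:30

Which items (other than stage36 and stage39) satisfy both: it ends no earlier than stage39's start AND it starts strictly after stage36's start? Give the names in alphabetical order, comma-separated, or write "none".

Conditions: its end is no earlier than stage39's start (X.end >= 15:00) AND its start is strictly after stage36's start (X.start > 06:40).
stage31: end 18:30 >= 15:00? ✓; start 16:45 > 06:40? ✓ → yes.
stage32: end 15:50 >= 15:00? ✓; start 11:15 > 06:40? ✓ → yes.
stage33: end 22:10 >= 15:00? ✓; start 20:55 > 06:40? ✓ → yes.
stage34: end 15:25 >= 15:00? ✓; start 10:40 > 06:40? ✓ → yes.
stage35: end 23:00 >= 15:00? ✓; start 15:50 > 06:40? ✓ → yes.
stage37: end 15:25 >= 15:00? ✓; start 07:10 > 06:40? ✓ → yes.
stage38: end 12:00 >= 15:00? ✗; start 11:20 > 06:40? ✓ → no.
stage40: end 21:05 >= 15:00? ✓; start 12:50 > 06:40? ✓ → yes.
stage41: end 11:55 >= 15:00? ✗; start 06:05 > 06:40? ✗ → no.
Result: stage31, stage32, stage33, stage34, stage35, stage37, stage40.

stage31, stage32, stage33, stage34, stage35, stage37, stage40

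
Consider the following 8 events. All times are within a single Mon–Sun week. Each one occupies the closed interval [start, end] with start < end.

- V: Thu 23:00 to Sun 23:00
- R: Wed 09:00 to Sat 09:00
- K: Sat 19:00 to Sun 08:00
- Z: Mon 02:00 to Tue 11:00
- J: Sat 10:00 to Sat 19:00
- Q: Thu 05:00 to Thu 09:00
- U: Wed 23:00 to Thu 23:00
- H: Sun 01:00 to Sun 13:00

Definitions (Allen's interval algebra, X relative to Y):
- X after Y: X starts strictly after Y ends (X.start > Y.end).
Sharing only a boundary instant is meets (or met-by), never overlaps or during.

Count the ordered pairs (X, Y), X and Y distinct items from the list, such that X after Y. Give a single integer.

Checking all 56 ordered pairs for relation 'after'; matching pairs in alphabetical order:
(H, J): H after J ✓
(H, Q): H after Q ✓
(H, R): H after R ✓
(H, U): H after U ✓
(H, Z): H after Z ✓
(J, Q): J after Q ✓
(J, R): J after R ✓
(J, U): J after U ✓
(J, Z): J after Z ✓
(K, Q): K after Q ✓
(K, R): K after R ✓
(K, U): K after U ✓
(K, Z): K after Z ✓
(Q, Z): Q after Z ✓
(R, Z): R after Z ✓
(U, Z): U after Z ✓
(V, Q): V after Q ✓
(V, Z): V after Z ✓
Count: 18.

18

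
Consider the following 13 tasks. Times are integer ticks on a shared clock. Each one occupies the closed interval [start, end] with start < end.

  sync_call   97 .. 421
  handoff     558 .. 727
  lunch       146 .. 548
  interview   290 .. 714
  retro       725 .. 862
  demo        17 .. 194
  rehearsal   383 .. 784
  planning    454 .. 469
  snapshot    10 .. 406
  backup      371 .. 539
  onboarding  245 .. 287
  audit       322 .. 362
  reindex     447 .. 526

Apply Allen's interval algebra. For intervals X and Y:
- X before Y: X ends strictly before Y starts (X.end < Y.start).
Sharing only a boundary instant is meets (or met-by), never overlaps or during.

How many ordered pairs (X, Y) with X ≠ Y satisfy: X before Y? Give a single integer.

40

Checking all 156 ordered pairs for relation 'before'; matching pairs in alphabetical order:
(audit, backup): audit before backup ✓
(audit, handoff): audit before handoff ✓
(audit, planning): audit before planning ✓
(audit, rehearsal): audit before rehearsal ✓
(audit, reindex): audit before reindex ✓
(audit, retro): audit before retro ✓
(backup, handoff): backup before handoff ✓
(backup, retro): backup before retro ✓
(demo, audit): demo before audit ✓
(demo, backup): demo before backup ✓
(demo, handoff): demo before handoff ✓
(demo, interview): demo before interview ✓
(demo, onboarding): demo before onboarding ✓
(demo, planning): demo before planning ✓
(demo, rehearsal): demo before rehearsal ✓
(demo, reindex): demo before reindex ✓
(demo, retro): demo before retro ✓
(interview, retro): interview before retro ✓
(lunch, handoff): lunch before handoff ✓
(lunch, retro): lunch before retro ✓
(onboarding, audit): onboarding before audit ✓
(onboarding, backup): onboarding before backup ✓
(onboarding, handoff): onboarding before handoff ✓
(onboarding, interview): onboarding before interview ✓
... plus 16 further pairs not listed.
Count: 40.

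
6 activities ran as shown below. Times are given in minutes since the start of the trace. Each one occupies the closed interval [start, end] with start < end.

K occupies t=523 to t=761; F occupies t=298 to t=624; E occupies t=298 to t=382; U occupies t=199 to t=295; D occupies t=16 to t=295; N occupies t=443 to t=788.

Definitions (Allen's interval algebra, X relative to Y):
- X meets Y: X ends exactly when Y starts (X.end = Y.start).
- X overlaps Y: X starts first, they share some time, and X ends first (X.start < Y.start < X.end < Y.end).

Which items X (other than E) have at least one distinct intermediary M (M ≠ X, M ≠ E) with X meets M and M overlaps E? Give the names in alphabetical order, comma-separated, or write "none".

none

Target E = [t=298, t=382].
Intermediaries M with M overlaps E: none.
Union: none.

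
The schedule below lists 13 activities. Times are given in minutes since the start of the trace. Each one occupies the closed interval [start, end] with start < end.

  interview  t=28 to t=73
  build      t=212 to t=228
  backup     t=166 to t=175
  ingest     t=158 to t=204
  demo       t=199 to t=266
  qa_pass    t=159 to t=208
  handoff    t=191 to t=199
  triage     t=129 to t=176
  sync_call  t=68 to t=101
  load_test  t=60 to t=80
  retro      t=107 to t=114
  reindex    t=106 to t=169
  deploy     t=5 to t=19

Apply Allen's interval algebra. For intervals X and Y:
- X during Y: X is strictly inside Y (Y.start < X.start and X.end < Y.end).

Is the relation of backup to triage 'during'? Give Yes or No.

Yes

backup = [t=166, t=175], triage = [t=129, t=176].
Actual relation of backup to triage: during.
Asked whether 'during' holds → Yes.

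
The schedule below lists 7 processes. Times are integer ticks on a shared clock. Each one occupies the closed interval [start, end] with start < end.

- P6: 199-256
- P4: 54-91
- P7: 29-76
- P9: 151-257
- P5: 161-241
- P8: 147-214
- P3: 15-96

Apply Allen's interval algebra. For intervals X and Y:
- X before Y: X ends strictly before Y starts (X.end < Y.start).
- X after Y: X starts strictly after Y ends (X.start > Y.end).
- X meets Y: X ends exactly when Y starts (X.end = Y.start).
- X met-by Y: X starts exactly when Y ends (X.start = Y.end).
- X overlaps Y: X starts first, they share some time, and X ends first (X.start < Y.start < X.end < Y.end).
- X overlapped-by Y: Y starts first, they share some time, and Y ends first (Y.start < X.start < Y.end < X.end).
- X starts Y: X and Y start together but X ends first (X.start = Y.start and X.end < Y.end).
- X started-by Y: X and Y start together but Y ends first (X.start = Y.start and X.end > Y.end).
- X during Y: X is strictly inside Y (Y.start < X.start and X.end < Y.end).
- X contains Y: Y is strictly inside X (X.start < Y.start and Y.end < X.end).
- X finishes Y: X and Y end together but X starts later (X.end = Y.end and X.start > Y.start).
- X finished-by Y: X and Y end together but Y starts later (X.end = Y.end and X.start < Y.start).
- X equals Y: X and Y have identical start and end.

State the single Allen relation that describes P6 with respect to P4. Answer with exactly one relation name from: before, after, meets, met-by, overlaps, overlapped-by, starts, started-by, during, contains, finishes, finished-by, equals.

P6 = [199, 256]; P4 = [54, 91].
Compare endpoints: P6.start > P4.start, P6.start > P4.end, P6.end > P4.start, P6.end > P4.end.
That pattern is 'after'.

after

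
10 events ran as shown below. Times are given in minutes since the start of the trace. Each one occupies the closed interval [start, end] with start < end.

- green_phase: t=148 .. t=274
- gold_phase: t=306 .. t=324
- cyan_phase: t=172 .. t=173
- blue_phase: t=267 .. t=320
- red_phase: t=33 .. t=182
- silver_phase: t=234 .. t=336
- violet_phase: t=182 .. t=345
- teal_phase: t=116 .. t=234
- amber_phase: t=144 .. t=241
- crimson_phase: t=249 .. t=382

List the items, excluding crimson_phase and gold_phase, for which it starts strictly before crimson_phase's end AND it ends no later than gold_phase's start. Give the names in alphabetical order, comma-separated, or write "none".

Conditions: its start is strictly before crimson_phase's end (X.start < t=382) AND its end is no later than gold_phase's start (X.end <= t=306).
amber_phase: start t=144 < t=382? ✓; end t=241 <= t=306? ✓ → yes.
blue_phase: start t=267 < t=382? ✓; end t=320 <= t=306? ✗ → no.
cyan_phase: start t=172 < t=382? ✓; end t=173 <= t=306? ✓ → yes.
green_phase: start t=148 < t=382? ✓; end t=274 <= t=306? ✓ → yes.
red_phase: start t=33 < t=382? ✓; end t=182 <= t=306? ✓ → yes.
silver_phase: start t=234 < t=382? ✓; end t=336 <= t=306? ✗ → no.
teal_phase: start t=116 < t=382? ✓; end t=234 <= t=306? ✓ → yes.
violet_phase: start t=182 < t=382? ✓; end t=345 <= t=306? ✗ → no.
Result: amber_phase, cyan_phase, green_phase, red_phase, teal_phase.

amber_phase, cyan_phase, green_phase, red_phase, teal_phase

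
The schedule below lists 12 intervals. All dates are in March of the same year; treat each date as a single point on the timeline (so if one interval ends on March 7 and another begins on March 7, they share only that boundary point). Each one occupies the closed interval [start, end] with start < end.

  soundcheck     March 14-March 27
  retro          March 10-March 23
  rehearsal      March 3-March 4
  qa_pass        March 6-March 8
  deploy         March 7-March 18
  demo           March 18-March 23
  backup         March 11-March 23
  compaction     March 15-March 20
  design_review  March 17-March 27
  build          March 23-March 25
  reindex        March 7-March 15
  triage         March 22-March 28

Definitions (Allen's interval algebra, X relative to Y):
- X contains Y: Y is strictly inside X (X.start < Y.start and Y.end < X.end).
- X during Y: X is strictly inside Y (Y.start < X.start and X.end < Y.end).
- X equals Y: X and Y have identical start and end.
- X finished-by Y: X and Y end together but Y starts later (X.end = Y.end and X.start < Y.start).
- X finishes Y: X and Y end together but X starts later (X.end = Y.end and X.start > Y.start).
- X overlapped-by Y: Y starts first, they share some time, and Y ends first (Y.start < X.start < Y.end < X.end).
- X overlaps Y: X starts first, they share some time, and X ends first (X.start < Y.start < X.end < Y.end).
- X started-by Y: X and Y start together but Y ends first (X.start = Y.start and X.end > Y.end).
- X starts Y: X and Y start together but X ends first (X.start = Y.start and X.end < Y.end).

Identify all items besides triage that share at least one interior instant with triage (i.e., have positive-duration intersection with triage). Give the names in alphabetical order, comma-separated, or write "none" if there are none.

backup, build, demo, design_review, retro, soundcheck

Target triage = [March 22, March 28].
backup [March 11, March 23] → overlaps → yes.
build [March 23, March 25] → during → yes.
compaction [March 15, March 20] → before → no.
demo [March 18, March 23] → overlaps → yes.
deploy [March 7, March 18] → before → no.
design_review [March 17, March 27] → overlaps → yes.
qa_pass [March 6, March 8] → before → no.
rehearsal [March 3, March 4] → before → no.
reindex [March 7, March 15] → before → no.
retro [March 10, March 23] → overlaps → yes.
soundcheck [March 14, March 27] → overlaps → yes.
Result: backup, build, demo, design_review, retro, soundcheck.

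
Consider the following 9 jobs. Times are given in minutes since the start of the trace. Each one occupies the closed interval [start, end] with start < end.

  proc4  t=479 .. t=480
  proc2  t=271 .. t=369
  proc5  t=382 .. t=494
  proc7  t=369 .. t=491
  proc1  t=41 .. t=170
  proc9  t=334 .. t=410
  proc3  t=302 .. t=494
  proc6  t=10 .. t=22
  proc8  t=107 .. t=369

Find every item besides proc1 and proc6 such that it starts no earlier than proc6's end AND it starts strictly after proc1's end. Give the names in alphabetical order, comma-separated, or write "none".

proc2, proc3, proc4, proc5, proc7, proc9

Conditions: its start is no earlier than proc6's end (X.start >= t=22) AND its start is strictly after proc1's end (X.start > t=170).
proc2: start t=271 >= t=22? ✓; start t=271 > t=170? ✓ → yes.
proc3: start t=302 >= t=22? ✓; start t=302 > t=170? ✓ → yes.
proc4: start t=479 >= t=22? ✓; start t=479 > t=170? ✓ → yes.
proc5: start t=382 >= t=22? ✓; start t=382 > t=170? ✓ → yes.
proc7: start t=369 >= t=22? ✓; start t=369 > t=170? ✓ → yes.
proc8: start t=107 >= t=22? ✓; start t=107 > t=170? ✗ → no.
proc9: start t=334 >= t=22? ✓; start t=334 > t=170? ✓ → yes.
Result: proc2, proc3, proc4, proc5, proc7, proc9.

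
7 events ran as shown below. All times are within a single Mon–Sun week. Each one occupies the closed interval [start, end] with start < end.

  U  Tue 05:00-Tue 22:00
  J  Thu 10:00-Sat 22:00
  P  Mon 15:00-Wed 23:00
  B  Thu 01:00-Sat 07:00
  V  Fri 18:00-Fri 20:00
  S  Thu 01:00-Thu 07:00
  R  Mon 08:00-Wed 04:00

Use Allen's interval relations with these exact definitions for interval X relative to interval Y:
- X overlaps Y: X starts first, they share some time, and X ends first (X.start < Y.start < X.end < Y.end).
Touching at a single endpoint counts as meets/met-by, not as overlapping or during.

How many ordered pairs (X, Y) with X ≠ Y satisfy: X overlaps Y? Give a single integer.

2

Checking all 42 ordered pairs for relation 'overlaps'; matching pairs in alphabetical order:
(B, J): B overlaps J ✓
(R, P): R overlaps P ✓
Count: 2.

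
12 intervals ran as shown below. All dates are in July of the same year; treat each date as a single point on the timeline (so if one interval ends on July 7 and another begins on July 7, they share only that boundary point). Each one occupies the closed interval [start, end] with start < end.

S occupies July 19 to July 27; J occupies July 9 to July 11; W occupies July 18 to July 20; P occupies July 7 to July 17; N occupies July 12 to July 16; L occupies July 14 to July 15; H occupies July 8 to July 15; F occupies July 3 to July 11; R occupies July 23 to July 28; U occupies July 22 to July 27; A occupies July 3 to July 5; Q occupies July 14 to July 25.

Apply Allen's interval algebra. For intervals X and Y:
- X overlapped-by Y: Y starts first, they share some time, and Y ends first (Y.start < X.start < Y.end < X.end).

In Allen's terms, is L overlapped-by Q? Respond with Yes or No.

No

L = [July 14, July 15], Q = [July 14, July 25].
Actual relation of L to Q: starts.
Asked whether 'overlapped-by' holds → No.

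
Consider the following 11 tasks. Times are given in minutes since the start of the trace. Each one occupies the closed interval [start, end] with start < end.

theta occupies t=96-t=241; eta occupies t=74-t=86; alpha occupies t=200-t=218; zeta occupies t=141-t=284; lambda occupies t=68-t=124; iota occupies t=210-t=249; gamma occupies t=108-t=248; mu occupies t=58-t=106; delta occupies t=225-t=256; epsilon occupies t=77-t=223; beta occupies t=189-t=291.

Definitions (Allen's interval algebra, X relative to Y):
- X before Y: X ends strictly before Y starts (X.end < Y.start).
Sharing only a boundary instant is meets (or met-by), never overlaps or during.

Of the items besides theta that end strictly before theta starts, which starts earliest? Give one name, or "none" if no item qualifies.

Target theta = [t=96, t=241].
alpha [t=200, t=218] → during → excluded.
beta [t=189, t=291] → overlapped-by → excluded.
delta [t=225, t=256] → overlapped-by → excluded.
epsilon [t=77, t=223] → overlaps → excluded.
eta [t=74, t=86] → before → candidate.
gamma [t=108, t=248] → overlapped-by → excluded.
iota [t=210, t=249] → overlapped-by → excluded.
lambda [t=68, t=124] → overlaps → excluded.
mu [t=58, t=106] → overlaps → excluded.
zeta [t=141, t=284] → overlapped-by → excluded.
Among candidates, earliest start is t=74 → eta.

eta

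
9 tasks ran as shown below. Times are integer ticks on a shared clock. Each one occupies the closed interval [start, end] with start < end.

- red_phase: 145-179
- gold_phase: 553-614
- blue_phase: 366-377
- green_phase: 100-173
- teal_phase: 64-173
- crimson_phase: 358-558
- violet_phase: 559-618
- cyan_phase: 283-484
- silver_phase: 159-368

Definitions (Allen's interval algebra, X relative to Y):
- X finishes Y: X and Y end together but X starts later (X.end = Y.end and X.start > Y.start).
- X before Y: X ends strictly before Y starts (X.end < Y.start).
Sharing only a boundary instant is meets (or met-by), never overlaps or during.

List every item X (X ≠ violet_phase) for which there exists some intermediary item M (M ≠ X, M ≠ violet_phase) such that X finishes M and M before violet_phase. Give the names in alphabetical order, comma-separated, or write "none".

Target violet_phase = [559, 618].
Intermediaries M with M before violet_phase: blue_phase, crimson_phase, cyan_phase, green_phase, red_phase, silver_phase, teal_phase.
Via blue_phase — items with X finishes blue_phase: none.
Via crimson_phase — items with X finishes crimson_phase: none.
Via cyan_phase — items with X finishes cyan_phase: none.
Via green_phase — items with X finishes green_phase: none.
Via red_phase — items with X finishes red_phase: none.
Via silver_phase — items with X finishes silver_phase: none.
Via teal_phase — items with X finishes teal_phase: green_phase.
Union: green_phase.

green_phase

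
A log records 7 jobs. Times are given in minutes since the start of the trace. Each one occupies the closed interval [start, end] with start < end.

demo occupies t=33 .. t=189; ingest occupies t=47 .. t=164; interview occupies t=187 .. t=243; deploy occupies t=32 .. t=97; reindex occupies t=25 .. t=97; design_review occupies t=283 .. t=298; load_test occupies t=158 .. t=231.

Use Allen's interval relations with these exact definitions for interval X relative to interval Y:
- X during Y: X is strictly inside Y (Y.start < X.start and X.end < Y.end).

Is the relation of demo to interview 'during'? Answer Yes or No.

demo = [t=33, t=189], interview = [t=187, t=243].
Actual relation of demo to interview: overlaps.
Asked whether 'during' holds → No.

No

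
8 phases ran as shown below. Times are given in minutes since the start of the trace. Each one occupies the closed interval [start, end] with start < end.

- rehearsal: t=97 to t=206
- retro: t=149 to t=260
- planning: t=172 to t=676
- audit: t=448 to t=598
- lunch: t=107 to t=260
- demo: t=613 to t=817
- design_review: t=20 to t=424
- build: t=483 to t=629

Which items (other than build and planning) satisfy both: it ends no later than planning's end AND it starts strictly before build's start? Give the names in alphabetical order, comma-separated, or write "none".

audit, design_review, lunch, rehearsal, retro

Conditions: its end is no later than planning's end (X.end <= t=676) AND its start is strictly before build's start (X.start < t=483).
audit: end t=598 <= t=676? ✓; start t=448 < t=483? ✓ → yes.
demo: end t=817 <= t=676? ✗; start t=613 < t=483? ✗ → no.
design_review: end t=424 <= t=676? ✓; start t=20 < t=483? ✓ → yes.
lunch: end t=260 <= t=676? ✓; start t=107 < t=483? ✓ → yes.
rehearsal: end t=206 <= t=676? ✓; start t=97 < t=483? ✓ → yes.
retro: end t=260 <= t=676? ✓; start t=149 < t=483? ✓ → yes.
Result: audit, design_review, lunch, rehearsal, retro.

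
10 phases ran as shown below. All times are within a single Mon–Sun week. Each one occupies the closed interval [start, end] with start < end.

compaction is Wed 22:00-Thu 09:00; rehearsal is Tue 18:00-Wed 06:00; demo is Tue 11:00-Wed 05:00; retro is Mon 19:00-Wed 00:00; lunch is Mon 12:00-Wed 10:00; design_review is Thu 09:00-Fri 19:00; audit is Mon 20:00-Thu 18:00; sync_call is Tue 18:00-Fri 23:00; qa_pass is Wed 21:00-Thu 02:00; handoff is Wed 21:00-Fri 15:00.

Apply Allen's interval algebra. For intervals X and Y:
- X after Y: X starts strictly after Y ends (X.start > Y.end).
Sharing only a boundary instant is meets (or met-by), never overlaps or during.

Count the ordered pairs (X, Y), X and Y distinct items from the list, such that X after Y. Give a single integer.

Checking all 90 ordered pairs for relation 'after'; matching pairs in alphabetical order:
(compaction, demo): compaction after demo ✓
(compaction, lunch): compaction after lunch ✓
(compaction, rehearsal): compaction after rehearsal ✓
(compaction, retro): compaction after retro ✓
(design_review, demo): design_review after demo ✓
(design_review, lunch): design_review after lunch ✓
(design_review, qa_pass): design_review after qa_pass ✓
(design_review, rehearsal): design_review after rehearsal ✓
(design_review, retro): design_review after retro ✓
(handoff, demo): handoff after demo ✓
(handoff, lunch): handoff after lunch ✓
(handoff, rehearsal): handoff after rehearsal ✓
(handoff, retro): handoff after retro ✓
(qa_pass, demo): qa_pass after demo ✓
(qa_pass, lunch): qa_pass after lunch ✓
(qa_pass, rehearsal): qa_pass after rehearsal ✓
(qa_pass, retro): qa_pass after retro ✓
Count: 17.

17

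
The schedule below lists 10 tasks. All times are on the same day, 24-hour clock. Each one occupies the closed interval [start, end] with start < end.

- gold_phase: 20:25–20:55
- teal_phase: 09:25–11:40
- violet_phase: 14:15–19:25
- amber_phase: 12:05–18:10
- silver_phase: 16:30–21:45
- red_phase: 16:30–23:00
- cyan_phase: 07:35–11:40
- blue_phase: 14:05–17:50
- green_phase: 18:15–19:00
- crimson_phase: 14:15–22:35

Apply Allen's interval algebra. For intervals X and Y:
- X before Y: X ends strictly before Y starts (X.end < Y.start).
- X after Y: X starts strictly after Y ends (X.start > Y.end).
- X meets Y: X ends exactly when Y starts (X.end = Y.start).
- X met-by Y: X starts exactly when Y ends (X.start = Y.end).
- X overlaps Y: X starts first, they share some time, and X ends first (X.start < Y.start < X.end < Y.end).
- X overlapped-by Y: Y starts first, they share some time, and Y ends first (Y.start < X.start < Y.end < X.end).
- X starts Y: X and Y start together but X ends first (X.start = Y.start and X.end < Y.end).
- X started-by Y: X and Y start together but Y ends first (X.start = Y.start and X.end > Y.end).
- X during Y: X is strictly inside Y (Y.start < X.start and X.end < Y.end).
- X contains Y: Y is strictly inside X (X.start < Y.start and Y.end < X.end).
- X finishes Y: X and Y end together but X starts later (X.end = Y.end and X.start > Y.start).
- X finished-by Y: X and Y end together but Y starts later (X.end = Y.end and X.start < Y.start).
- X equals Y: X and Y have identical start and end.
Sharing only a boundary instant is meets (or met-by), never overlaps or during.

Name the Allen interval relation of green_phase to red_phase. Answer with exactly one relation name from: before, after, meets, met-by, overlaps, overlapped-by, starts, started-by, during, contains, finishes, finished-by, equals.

during

green_phase = [18:15, 19:00]; red_phase = [16:30, 23:00].
Compare endpoints: green_phase.start > red_phase.start, green_phase.start < red_phase.end, green_phase.end > red_phase.start, green_phase.end < red_phase.end.
That pattern is 'during'.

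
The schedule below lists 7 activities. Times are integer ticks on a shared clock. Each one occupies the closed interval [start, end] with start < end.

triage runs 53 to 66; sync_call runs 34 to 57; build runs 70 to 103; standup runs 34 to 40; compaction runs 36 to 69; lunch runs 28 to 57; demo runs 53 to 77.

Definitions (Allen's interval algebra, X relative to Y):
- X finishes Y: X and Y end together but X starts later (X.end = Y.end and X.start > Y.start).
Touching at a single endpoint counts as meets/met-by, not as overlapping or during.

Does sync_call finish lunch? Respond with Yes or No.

sync_call = [34, 57], lunch = [28, 57].
Actual relation of sync_call to lunch: finishes.
Asked whether 'finishes' holds → Yes.

Yes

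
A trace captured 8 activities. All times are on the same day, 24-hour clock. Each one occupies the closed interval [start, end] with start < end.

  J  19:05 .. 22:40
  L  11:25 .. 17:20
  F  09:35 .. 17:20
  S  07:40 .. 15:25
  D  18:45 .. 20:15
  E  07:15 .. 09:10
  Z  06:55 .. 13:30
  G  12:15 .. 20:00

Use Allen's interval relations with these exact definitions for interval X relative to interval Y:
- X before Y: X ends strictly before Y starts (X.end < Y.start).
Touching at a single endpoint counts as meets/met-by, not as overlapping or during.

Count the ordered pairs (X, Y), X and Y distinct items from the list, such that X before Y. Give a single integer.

Checking all 56 ordered pairs for relation 'before'; matching pairs in alphabetical order:
(E, D): E before D ✓
(E, F): E before F ✓
(E, G): E before G ✓
(E, J): E before J ✓
(E, L): E before L ✓
(F, D): F before D ✓
(F, J): F before J ✓
(L, D): L before D ✓
(L, J): L before J ✓
(S, D): S before D ✓
(S, J): S before J ✓
(Z, D): Z before D ✓
(Z, J): Z before J ✓
Count: 13.

13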